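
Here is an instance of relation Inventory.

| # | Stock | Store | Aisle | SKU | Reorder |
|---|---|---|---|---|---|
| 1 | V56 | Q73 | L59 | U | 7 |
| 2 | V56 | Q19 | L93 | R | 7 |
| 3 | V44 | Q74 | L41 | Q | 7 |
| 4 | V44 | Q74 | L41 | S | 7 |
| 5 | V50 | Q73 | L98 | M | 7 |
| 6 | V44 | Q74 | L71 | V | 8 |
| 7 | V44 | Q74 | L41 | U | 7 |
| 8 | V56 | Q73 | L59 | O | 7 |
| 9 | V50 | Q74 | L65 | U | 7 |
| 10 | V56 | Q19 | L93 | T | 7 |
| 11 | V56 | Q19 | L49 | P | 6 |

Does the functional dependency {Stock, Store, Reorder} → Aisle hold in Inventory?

(Stock=V56, Store=Q73, Reorder=7): rows 1, 8 → Aisle = L59, L59 ✓
(Stock=V56, Store=Q19, Reorder=7): rows 2, 10 → Aisle = L93, L93 ✓
(Stock=V44, Store=Q74, Reorder=7): rows 3, 4, 7 → Aisle = L41, L41, L41 ✓
(Stock=V50, Store=Q73, Reorder=7): row 5 → Aisle = L98 ✓
(Stock=V44, Store=Q74, Reorder=8): row 6 → Aisle = L71 ✓
(Stock=V50, Store=Q74, Reorder=7): row 9 → Aisle = L65 ✓
(Stock=V56, Store=Q19, Reorder=6): row 11 → Aisle = L49 ✓
Every {Stock, Store, Reorder} value is associated with a single Aisle value, so {Stock, Store, Reorder} → Aisle holds.

Yes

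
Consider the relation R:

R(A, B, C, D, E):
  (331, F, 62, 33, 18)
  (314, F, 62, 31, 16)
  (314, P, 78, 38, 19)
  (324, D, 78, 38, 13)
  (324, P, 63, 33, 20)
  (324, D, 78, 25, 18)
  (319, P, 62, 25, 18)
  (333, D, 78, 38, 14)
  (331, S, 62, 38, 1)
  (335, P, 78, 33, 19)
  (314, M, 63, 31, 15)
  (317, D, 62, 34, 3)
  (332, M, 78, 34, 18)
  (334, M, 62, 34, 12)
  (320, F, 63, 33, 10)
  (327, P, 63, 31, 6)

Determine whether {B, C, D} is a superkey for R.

No

Two distinct rows share (B=D, C=78, D=38), so {B, C, D} does not determine every attribute — not a superkey.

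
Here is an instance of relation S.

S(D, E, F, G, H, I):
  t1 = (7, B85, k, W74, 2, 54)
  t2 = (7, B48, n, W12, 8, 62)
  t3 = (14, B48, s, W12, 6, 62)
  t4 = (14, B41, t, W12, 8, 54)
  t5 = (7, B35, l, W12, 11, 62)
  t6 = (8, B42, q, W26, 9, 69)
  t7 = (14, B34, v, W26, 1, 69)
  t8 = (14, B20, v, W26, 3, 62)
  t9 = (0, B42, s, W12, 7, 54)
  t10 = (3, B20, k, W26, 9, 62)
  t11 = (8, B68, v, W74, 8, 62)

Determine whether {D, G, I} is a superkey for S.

No

Rows 2 and 5 have the same {D, G, I} value (D=7, G=W12, I=62) but are distinct tuples, so {D, G, I} does not determine every attribute — not a superkey.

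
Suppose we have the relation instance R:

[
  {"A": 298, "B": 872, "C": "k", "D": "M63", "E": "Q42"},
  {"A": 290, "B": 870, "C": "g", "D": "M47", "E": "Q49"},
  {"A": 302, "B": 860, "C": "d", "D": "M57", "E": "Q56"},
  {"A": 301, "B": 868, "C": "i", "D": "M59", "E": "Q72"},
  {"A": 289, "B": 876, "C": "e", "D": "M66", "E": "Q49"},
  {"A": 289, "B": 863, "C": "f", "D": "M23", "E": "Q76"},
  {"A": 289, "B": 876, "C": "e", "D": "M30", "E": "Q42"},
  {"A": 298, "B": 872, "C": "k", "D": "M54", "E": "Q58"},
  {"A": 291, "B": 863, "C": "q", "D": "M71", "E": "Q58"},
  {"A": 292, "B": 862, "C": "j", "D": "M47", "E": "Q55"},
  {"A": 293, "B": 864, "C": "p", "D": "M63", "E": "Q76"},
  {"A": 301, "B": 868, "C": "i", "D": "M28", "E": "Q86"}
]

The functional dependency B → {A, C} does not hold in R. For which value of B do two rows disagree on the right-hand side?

B=872: 2 rows → {A,C} = (298, k), (298, k) ✓
B=870: 1 row → {A,C} = (290, g) ✓
B=860: 1 row → {A,C} = (302, d) ✓
B=868: 2 rows → {A,C} = (301, i), (301, i) ✓
B=876: 2 rows → {A,C} = (289, e), (289, e) ✓
B=863: 2 rows → {A,C} takes values {(289, f), (291, q)} — violation
B=862: 1 row → {A,C} = (292, j) ✓
B=864: 1 row → {A,C} = (293, p) ✓
The only B value with inconsistent RHS is B=863.

863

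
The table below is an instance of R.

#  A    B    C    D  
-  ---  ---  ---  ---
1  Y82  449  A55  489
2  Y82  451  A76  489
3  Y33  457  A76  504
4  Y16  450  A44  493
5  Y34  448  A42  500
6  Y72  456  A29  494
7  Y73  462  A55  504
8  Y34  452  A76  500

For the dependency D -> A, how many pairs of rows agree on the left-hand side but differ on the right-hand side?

D=489: all 2 rows agree on A — 0 pairs.
D=504: violating pairs (3,7) — 1 pair.
D=500: all 2 rows agree on A — 0 pairs.

1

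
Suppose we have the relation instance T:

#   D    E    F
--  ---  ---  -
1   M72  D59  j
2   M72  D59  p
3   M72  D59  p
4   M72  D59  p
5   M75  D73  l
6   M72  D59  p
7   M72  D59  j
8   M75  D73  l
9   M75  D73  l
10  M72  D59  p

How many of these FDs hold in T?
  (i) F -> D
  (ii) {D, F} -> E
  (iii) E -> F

(i) F -> D: every LHS value maps to a single RHS value — holds.
(ii) {D, F} -> E: every LHS value maps to a single RHS value — holds.
(iii) E -> F: E=D59: rows 1, 2, 3, 4, 6, 7, 10 → F takes values {j, p} — violation — fails.
2 of the 3 dependencies hold.

2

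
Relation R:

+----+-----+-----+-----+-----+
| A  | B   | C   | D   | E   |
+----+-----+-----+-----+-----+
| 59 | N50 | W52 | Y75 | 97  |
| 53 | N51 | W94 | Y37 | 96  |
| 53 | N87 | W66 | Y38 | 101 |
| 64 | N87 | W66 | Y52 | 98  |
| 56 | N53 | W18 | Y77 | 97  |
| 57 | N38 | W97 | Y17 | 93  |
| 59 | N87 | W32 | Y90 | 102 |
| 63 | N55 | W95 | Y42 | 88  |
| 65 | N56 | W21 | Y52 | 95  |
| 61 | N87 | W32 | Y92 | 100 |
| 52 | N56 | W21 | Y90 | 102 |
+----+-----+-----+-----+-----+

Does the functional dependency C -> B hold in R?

C=W52: 1 row → B = N50 ✓
C=W94: 1 row → B = N51 ✓
C=W66: 2 rows → B = N87, N87 ✓
C=W18: 1 row → B = N53 ✓
C=W97: 1 row → B = N38 ✓
C=W32: 2 rows → B = N87, N87 ✓
C=W95: 1 row → B = N55 ✓
C=W21: 2 rows → B = N56, N56 ✓
Every C value is associated with a single B value, so C -> B holds.

Yes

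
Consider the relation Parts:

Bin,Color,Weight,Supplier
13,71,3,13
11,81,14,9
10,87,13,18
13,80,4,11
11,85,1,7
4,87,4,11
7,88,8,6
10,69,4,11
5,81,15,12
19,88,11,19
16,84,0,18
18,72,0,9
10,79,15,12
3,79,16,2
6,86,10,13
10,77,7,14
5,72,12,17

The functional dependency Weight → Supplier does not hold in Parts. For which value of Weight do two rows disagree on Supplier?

Weight=3: 1 row → Supplier = 13 ✓
Weight=14: 1 row → Supplier = 9 ✓
Weight=13: 1 row → Supplier = 18 ✓
Weight=4: 3 rows → Supplier = 11, 11, 11 ✓
Weight=1: 1 row → Supplier = 7 ✓
Weight=8: 1 row → Supplier = 6 ✓
Weight=15: 2 rows → Supplier = 12, 12 ✓
Weight=11: 1 row → Supplier = 19 ✓
Weight=0: 2 rows → Supplier takes values {18, 9} — violation
Weight=16: 1 row → Supplier = 2 ✓
Weight=10: 1 row → Supplier = 13 ✓
Weight=7: 1 row → Supplier = 14 ✓
Weight=12: 1 row → Supplier = 17 ✓
The only Weight value with inconsistent Supplier is Weight=0.

0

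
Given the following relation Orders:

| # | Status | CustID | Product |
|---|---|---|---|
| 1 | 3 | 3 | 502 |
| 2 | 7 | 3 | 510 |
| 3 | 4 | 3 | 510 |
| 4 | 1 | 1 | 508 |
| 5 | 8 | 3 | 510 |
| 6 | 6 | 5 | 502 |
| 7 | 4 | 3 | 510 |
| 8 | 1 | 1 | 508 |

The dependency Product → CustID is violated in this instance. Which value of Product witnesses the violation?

Product=502: rows 1, 6 → CustID takes values {3, 5} — violation
Product=510: rows 2, 3, 5, 7 → CustID = 3, 3, 3, 3 ✓
Product=508: rows 4, 8 → CustID = 1, 1 ✓
The only Product value with inconsistent CustID is Product=502.

502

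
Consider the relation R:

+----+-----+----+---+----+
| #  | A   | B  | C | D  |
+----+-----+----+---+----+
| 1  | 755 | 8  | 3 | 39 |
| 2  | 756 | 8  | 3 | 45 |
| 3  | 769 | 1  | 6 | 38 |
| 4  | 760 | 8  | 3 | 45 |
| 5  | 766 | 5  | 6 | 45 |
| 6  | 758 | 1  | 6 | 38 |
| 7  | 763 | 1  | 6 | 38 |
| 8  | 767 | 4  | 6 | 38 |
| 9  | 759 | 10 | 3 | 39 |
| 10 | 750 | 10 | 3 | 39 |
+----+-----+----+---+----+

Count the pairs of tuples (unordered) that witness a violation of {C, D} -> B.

5

(C=3, D=39): violating pairs (1,9), (1,10) — 2 pairs.
(C=3, D=45): all 2 rows agree on B — 0 pairs.
(C=6, D=38): violating pairs (3,8), (6,8), (7,8) — 3 pairs.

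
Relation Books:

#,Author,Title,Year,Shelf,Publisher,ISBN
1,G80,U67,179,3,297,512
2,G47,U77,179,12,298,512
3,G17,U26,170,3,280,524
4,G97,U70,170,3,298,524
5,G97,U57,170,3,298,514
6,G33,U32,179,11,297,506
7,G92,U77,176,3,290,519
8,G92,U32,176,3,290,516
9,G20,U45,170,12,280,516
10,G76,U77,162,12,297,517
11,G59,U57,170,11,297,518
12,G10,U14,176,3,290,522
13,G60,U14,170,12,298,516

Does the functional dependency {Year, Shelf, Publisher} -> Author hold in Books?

(Year=179, Shelf=3, Publisher=297): row 1 → Author = G80 ✓
(Year=179, Shelf=12, Publisher=298): row 2 → Author = G47 ✓
(Year=170, Shelf=3, Publisher=280): row 3 → Author = G17 ✓
(Year=170, Shelf=3, Publisher=298): rows 4, 5 → Author = G97, G97 ✓
(Year=179, Shelf=11, Publisher=297): row 6 → Author = G33 ✓
(Year=176, Shelf=3, Publisher=290): rows 7, 8, 12 → Author takes values {G92, G10} — violation
(Year=170, Shelf=12, Publisher=280): row 9 → Author = G20 ✓
(Year=162, Shelf=12, Publisher=297): row 10 → Author = G76 ✓
(Year=170, Shelf=11, Publisher=297): row 11 → Author = G59 ✓
(Year=170, Shelf=12, Publisher=298): row 13 → Author = G60 ✓
Two rows agree on {Year, Shelf, Publisher} but differ on Author, so {Year, Shelf, Publisher} -> Author does not hold.

No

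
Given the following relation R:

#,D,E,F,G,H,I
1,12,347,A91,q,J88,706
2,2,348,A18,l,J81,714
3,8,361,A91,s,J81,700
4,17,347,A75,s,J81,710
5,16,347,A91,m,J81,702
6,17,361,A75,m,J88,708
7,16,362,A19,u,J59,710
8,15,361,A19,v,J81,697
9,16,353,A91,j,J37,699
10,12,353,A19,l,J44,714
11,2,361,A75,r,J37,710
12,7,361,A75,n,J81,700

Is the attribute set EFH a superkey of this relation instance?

All 12 rows have distinct EFH values, so EFH → (all attributes) holds and EFH is a superkey.

Yes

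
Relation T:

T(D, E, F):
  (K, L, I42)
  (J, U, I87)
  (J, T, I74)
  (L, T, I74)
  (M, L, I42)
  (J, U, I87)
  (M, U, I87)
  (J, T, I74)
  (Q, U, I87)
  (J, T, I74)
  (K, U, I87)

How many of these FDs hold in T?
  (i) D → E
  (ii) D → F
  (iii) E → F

(i) D → E: D=K: 2 rows → E takes values {L, U} — violation; D=J: 5 rows → E takes values {U, T} — violation; D=M: 2 rows → E takes values {L, U} — violation — fails.
(ii) D → F: D=K: 2 rows → F takes values {I42, I87} — violation; D=J: 5 rows → F takes values {I87, I74} — violation; D=M: 2 rows → F takes values {I42, I87} — violation — fails.
(iii) E → F: every LHS value maps to a single RHS value — holds.
1 of the 3 dependencies holds.

1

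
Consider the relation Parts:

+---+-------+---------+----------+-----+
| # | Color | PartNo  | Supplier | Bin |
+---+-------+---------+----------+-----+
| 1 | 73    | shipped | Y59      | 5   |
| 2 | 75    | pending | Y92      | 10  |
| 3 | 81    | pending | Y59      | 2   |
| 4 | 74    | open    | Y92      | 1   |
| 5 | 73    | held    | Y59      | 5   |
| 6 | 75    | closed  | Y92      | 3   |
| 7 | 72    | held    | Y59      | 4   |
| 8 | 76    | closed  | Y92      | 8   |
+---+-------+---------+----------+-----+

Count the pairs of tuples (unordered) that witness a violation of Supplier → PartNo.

Supplier=Y59: violating pairs (1,3), (1,5), (1,7), (3,5), (3,7) — 5 pairs.
Supplier=Y92: violating pairs (2,4), (2,6), (2,8), (4,6), (4,8) — 5 pairs.

10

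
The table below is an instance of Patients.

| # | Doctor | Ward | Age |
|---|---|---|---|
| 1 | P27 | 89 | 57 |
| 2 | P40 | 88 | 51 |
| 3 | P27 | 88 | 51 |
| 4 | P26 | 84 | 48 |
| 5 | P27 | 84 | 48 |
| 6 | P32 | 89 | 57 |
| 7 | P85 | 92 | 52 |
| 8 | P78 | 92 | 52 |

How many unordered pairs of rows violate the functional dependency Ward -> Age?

0

Ward=89: all 2 rows agree on Age — 0 pairs.
Ward=88: all 2 rows agree on Age — 0 pairs.
Ward=84: all 2 rows agree on Age — 0 pairs.
Ward=92: all 2 rows agree on Age — 0 pairs.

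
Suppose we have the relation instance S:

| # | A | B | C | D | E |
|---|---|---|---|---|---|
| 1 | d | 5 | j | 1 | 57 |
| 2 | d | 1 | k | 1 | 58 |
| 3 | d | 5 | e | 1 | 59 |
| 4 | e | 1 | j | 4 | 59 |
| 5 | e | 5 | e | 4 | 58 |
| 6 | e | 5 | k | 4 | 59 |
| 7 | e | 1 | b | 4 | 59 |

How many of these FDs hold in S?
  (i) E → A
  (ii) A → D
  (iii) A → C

(i) E → A: E=58: rows 2, 5 → A takes values {d, e} — violation; E=59: rows 3, 4, 6, 7 → A takes values {d, e} — violation — fails.
(ii) A → D: every LHS value maps to a single RHS value — holds.
(iii) A → C: A=d: rows 1, 2, 3 → C takes values {j, k, e} — violation; A=e: rows 4, 5, 6, 7 → C takes values {j, e, k, b} — violation — fails.
1 of the 3 dependencies holds.

1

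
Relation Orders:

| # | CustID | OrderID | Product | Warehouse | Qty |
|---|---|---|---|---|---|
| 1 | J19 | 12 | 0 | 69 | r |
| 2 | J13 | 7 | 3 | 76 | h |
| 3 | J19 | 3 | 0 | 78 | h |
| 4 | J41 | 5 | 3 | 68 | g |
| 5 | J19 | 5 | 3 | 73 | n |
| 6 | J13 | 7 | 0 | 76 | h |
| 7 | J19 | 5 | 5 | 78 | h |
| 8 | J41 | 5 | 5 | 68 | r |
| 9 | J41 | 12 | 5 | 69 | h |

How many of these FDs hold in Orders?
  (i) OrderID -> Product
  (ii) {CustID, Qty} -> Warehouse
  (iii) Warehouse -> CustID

(i) OrderID -> Product: OrderID=12: rows 1, 9 → Product takes values {0, 5} — violation; OrderID=7: rows 2, 6 → Product takes values {3, 0} — violation; OrderID=5: rows 4, 5, 7, 8 → Product takes values {3, 5} — violation — fails.
(ii) {CustID, Qty} -> Warehouse: every LHS value maps to a single RHS value — holds.
(iii) Warehouse -> CustID: Warehouse=69: rows 1, 9 → CustID takes values {J19, J41} — violation — fails.
1 of the 3 dependencies holds.

1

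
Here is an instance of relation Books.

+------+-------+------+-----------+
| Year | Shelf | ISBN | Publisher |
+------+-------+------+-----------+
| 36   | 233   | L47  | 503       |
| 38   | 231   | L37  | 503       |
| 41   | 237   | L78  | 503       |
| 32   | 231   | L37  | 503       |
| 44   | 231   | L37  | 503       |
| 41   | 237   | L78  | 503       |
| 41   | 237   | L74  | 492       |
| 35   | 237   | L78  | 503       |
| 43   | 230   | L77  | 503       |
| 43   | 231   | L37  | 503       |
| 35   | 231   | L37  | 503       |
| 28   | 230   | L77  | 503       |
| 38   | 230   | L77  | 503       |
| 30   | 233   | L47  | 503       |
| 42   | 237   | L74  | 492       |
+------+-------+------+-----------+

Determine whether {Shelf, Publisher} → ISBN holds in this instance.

(Shelf=233, Publisher=503): 2 rows → ISBN = L47, L47 ✓
(Shelf=231, Publisher=503): 5 rows → ISBN = L37, L37, L37, L37, L37 ✓
(Shelf=237, Publisher=503): 3 rows → ISBN = L78, L78, L78 ✓
(Shelf=237, Publisher=492): 2 rows → ISBN = L74, L74 ✓
(Shelf=230, Publisher=503): 3 rows → ISBN = L77, L77, L77 ✓
Every {Shelf, Publisher} value is associated with a single ISBN value, so {Shelf, Publisher} → ISBN holds.

Yes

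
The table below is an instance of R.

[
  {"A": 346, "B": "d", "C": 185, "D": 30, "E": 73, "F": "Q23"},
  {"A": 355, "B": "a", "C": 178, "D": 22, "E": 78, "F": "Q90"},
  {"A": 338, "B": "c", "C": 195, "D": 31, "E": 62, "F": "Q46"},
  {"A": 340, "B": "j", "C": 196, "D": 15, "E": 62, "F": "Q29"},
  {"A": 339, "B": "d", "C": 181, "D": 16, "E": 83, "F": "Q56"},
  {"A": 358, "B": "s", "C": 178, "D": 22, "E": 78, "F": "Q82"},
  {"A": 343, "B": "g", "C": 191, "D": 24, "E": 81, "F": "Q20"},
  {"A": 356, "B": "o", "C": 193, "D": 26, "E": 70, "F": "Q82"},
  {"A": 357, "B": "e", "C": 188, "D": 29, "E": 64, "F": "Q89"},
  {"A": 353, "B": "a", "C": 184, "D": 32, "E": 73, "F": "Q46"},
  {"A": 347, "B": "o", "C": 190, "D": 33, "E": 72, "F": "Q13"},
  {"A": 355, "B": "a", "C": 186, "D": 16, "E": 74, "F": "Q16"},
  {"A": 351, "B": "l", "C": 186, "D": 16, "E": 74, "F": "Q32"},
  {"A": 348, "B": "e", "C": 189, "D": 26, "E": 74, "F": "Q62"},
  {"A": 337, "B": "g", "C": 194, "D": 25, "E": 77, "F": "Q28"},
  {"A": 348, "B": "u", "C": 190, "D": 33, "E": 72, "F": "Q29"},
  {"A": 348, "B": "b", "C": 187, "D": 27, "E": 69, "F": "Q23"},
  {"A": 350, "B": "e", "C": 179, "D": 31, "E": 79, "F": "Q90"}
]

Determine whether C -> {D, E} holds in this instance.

C=185: 1 row → {D,E} = (30, 73) ✓
C=178: 2 rows → {D,E} = (22, 78), (22, 78) ✓
C=195: 1 row → {D,E} = (31, 62) ✓
C=196: 1 row → {D,E} = (15, 62) ✓
C=181: 1 row → {D,E} = (16, 83) ✓
C=191: 1 row → {D,E} = (24, 81) ✓
C=193: 1 row → {D,E} = (26, 70) ✓
C=188: 1 row → {D,E} = (29, 64) ✓
C=184: 1 row → {D,E} = (32, 73) ✓
C=190: 2 rows → {D,E} = (33, 72), (33, 72) ✓
C=186: 2 rows → {D,E} = (16, 74), (16, 74) ✓
C=189: 1 row → {D,E} = (26, 74) ✓
C=194: 1 row → {D,E} = (25, 77) ✓
C=187: 1 row → {D,E} = (27, 69) ✓
C=179: 1 row → {D,E} = (31, 79) ✓
Every C value is associated with a single {D, E} value, so C -> {D, E} holds.

Yes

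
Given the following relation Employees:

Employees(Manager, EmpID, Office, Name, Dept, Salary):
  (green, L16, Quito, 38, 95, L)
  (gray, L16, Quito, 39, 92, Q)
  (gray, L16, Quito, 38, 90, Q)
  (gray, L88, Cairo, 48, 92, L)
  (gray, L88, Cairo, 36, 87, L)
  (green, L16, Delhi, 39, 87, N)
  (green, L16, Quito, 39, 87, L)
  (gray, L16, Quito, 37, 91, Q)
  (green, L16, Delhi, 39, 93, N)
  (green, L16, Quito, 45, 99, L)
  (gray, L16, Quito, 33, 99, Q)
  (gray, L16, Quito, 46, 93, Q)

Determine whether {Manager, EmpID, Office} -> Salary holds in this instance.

(Manager=green, EmpID=L16, Office=Quito): 3 rows → Salary = L, L, L ✓
(Manager=gray, EmpID=L16, Office=Quito): 5 rows → Salary = Q, Q, Q, Q, Q ✓
(Manager=gray, EmpID=L88, Office=Cairo): 2 rows → Salary = L, L ✓
(Manager=green, EmpID=L16, Office=Delhi): 2 rows → Salary = N, N ✓
Every {Manager, EmpID, Office} value is associated with a single Salary value, so {Manager, EmpID, Office} -> Salary holds.

Yes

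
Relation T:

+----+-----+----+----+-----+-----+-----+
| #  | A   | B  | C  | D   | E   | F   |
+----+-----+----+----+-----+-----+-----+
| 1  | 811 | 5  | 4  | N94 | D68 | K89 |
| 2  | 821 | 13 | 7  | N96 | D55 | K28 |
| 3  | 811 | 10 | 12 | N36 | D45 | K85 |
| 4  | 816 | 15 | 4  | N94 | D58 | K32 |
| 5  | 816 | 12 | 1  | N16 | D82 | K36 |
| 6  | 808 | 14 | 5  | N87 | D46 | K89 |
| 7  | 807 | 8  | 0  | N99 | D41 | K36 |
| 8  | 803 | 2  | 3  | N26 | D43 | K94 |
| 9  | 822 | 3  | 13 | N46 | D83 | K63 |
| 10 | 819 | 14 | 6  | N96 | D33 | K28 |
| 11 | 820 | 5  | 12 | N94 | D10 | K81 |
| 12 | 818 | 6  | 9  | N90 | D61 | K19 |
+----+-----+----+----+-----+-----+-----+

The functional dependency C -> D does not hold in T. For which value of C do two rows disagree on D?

12

C=4: rows 1, 4 → D = N94, N94 ✓
C=7: row 2 → D = N96 ✓
C=12: rows 3, 11 → D takes values {N36, N94} — violation
C=1: row 5 → D = N16 ✓
C=5: row 6 → D = N87 ✓
C=0: row 7 → D = N99 ✓
C=3: row 8 → D = N26 ✓
C=13: row 9 → D = N46 ✓
C=6: row 10 → D = N96 ✓
C=9: row 12 → D = N90 ✓
The only C value with inconsistent D is C=12.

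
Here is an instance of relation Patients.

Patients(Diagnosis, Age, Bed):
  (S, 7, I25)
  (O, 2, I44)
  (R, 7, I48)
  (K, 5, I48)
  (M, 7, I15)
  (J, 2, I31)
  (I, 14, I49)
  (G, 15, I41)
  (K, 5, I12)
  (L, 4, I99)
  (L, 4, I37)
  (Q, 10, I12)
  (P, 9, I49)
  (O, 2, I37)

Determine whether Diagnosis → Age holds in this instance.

Yes

Diagnosis=S: 1 row → Age = 7 ✓
Diagnosis=O: 2 rows → Age = 2, 2 ✓
Diagnosis=R: 1 row → Age = 7 ✓
Diagnosis=K: 2 rows → Age = 5, 5 ✓
Diagnosis=M: 1 row → Age = 7 ✓
Diagnosis=J: 1 row → Age = 2 ✓
Diagnosis=I: 1 row → Age = 14 ✓
Diagnosis=G: 1 row → Age = 15 ✓
Diagnosis=L: 2 rows → Age = 4, 4 ✓
Diagnosis=Q: 1 row → Age = 10 ✓
Diagnosis=P: 1 row → Age = 9 ✓
Every Diagnosis value is associated with a single Age value, so Diagnosis → Age holds.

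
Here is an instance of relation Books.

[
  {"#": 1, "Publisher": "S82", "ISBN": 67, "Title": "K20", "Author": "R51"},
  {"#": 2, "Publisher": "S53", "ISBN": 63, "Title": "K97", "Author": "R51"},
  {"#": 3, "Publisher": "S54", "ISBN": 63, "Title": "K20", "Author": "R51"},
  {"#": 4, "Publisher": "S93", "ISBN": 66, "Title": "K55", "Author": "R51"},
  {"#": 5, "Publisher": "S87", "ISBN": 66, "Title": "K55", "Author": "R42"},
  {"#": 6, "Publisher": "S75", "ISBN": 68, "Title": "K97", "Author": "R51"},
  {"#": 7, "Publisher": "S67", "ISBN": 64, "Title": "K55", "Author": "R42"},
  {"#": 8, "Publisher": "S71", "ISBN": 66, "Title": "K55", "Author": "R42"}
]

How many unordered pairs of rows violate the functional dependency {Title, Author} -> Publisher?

(Title=K20, Author=R51): violating pairs (1,3) — 1 pair.
(Title=K97, Author=R51): violating pairs (2,6) — 1 pair.
(Title=K55, Author=R42): violating pairs (5,7), (5,8), (7,8) — 3 pairs.

5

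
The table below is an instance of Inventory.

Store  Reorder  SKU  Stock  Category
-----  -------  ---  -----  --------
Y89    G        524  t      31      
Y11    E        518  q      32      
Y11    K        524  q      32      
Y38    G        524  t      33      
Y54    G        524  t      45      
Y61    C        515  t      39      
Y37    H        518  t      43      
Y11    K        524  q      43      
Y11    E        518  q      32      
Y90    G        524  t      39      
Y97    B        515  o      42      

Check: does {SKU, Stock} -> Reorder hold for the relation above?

Yes

(SKU=524, Stock=t): 4 rows → Reorder = G, G, G, G ✓
(SKU=518, Stock=q): 2 rows → Reorder = E, E ✓
(SKU=524, Stock=q): 2 rows → Reorder = K, K ✓
(SKU=515, Stock=t): 1 row → Reorder = C ✓
(SKU=518, Stock=t): 1 row → Reorder = H ✓
(SKU=515, Stock=o): 1 row → Reorder = B ✓
Every {SKU, Stock} value is associated with a single Reorder value, so {SKU, Stock} -> Reorder holds.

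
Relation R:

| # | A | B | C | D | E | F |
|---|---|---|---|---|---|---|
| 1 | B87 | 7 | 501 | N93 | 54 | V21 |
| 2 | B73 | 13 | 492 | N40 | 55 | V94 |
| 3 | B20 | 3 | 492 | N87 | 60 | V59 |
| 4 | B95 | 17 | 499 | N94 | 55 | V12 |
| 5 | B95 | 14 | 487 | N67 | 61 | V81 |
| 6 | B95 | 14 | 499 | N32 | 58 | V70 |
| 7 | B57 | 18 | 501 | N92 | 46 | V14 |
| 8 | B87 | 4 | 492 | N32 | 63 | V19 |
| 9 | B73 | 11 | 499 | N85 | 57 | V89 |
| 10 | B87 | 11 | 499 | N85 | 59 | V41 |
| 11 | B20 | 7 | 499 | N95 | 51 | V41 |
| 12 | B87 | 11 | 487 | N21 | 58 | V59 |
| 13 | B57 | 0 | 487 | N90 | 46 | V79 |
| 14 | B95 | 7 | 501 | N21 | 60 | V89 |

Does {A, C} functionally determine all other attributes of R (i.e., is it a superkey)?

No

Rows 4 and 6 have the same {A, C} value (A=B95, C=499) but are distinct tuples, so {A, C} does not determine every attribute — not a superkey.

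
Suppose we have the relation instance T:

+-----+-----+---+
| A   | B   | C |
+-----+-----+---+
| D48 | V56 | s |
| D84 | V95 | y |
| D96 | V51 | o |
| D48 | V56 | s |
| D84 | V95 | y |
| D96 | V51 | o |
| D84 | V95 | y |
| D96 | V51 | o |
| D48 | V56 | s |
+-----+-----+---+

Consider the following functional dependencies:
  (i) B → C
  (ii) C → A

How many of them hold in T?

(i) B → C: every LHS value maps to a single RHS value — holds.
(ii) C → A: every LHS value maps to a single RHS value — holds.
2 of the 2 dependencies hold.

2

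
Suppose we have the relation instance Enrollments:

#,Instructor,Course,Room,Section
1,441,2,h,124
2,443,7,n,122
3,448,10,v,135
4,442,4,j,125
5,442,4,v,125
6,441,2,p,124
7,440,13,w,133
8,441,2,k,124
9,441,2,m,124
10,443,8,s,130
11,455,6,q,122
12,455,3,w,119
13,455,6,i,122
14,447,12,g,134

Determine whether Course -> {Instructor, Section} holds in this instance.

Course=2: rows 1, 6, 8, 9 → {Instructor,Section} = (441, 124), (441, 124), (441, 124), (441, 124) ✓
Course=7: row 2 → {Instructor,Section} = (443, 122) ✓
Course=10: row 3 → {Instructor,Section} = (448, 135) ✓
Course=4: rows 4, 5 → {Instructor,Section} = (442, 125), (442, 125) ✓
Course=13: row 7 → {Instructor,Section} = (440, 133) ✓
Course=8: row 10 → {Instructor,Section} = (443, 130) ✓
Course=6: rows 11, 13 → {Instructor,Section} = (455, 122), (455, 122) ✓
Course=3: row 12 → {Instructor,Section} = (455, 119) ✓
Course=12: row 14 → {Instructor,Section} = (447, 134) ✓
Every Course value is associated with a single {Instructor, Section} value, so Course -> {Instructor, Section} holds.

Yes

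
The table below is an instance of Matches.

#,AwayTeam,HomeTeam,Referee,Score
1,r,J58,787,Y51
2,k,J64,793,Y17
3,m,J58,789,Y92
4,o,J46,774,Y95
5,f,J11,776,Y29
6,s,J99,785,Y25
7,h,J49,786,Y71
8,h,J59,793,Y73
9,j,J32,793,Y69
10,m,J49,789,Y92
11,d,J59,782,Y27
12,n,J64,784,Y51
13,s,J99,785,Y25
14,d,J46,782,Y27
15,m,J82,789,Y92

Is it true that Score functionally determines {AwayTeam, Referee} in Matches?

Score=Y51: rows 1, 12 → {AwayTeam,Referee} takes values {(r, 787), (n, 784)} — violation
Score=Y17: row 2 → {AwayTeam,Referee} = (k, 793) ✓
Score=Y92: rows 3, 10, 15 → {AwayTeam,Referee} = (m, 789), (m, 789), (m, 789) ✓
Score=Y95: row 4 → {AwayTeam,Referee} = (o, 774) ✓
Score=Y29: row 5 → {AwayTeam,Referee} = (f, 776) ✓
Score=Y25: rows 6, 13 → {AwayTeam,Referee} = (s, 785), (s, 785) ✓
Score=Y71: row 7 → {AwayTeam,Referee} = (h, 786) ✓
Score=Y73: row 8 → {AwayTeam,Referee} = (h, 793) ✓
Score=Y69: row 9 → {AwayTeam,Referee} = (j, 793) ✓
Score=Y27: rows 11, 14 → {AwayTeam,Referee} = (d, 782), (d, 782) ✓
Two rows agree on Score but differ on {AwayTeam, Referee}, so Score → {AwayTeam, Referee} does not hold.

No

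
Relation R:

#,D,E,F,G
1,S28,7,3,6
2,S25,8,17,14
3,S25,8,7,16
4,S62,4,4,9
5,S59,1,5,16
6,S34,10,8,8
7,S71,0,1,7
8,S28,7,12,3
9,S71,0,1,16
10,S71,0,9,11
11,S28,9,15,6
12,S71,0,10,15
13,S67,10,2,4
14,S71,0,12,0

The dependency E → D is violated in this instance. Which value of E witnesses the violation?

10

E=7: rows 1, 8 → D = S28, S28 ✓
E=8: rows 2, 3 → D = S25, S25 ✓
E=4: row 4 → D = S62 ✓
E=1: row 5 → D = S59 ✓
E=10: rows 6, 13 → D takes values {S34, S67} — violation
E=0: rows 7, 9, 10, 12, 14 → D = S71, S71, S71, S71, S71 ✓
E=9: row 11 → D = S28 ✓
The only E value with inconsistent D is E=10.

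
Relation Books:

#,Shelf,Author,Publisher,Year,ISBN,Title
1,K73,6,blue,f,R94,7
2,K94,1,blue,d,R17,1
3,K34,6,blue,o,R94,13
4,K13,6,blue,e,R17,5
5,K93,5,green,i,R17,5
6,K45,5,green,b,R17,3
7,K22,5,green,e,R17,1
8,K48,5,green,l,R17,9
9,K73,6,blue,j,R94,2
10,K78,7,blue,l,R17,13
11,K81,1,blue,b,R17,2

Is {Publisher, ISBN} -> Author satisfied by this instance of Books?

No

(Publisher=blue, ISBN=R94): rows 1, 3, 9 → Author = 6, 6, 6 ✓
(Publisher=blue, ISBN=R17): rows 2, 4, 10, 11 → Author takes values {1, 6, 7} — violation
(Publisher=green, ISBN=R17): rows 5, 6, 7, 8 → Author = 5, 5, 5, 5 ✓
Two rows agree on {Publisher, ISBN} but differ on Author, so {Publisher, ISBN} -> Author does not hold.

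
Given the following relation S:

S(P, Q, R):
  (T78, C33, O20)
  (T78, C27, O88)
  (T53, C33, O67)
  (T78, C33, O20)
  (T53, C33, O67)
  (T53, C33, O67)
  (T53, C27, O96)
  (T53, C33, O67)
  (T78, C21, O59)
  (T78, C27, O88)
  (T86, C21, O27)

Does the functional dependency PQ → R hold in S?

(P=T78, Q=C33): 2 rows → R = O20, O20 ✓
(P=T78, Q=C27): 2 rows → R = O88, O88 ✓
(P=T53, Q=C33): 4 rows → R = O67, O67, O67, O67 ✓
(P=T53, Q=C27): 1 row → R = O96 ✓
(P=T78, Q=C21): 1 row → R = O59 ✓
(P=T86, Q=C21): 1 row → R = O27 ✓
Every PQ value is associated with a single R value, so PQ → R holds.

Yes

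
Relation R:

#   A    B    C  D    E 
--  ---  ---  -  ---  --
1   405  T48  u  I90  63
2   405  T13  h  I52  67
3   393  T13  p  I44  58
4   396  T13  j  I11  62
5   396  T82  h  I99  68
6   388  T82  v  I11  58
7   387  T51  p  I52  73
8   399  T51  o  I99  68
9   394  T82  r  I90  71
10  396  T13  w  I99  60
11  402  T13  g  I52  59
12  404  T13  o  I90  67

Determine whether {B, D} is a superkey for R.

Rows 2 and 11 have the same {B, D} value (B=T13, D=I52) but are distinct tuples, so {B, D} does not determine every attribute — not a superkey.

No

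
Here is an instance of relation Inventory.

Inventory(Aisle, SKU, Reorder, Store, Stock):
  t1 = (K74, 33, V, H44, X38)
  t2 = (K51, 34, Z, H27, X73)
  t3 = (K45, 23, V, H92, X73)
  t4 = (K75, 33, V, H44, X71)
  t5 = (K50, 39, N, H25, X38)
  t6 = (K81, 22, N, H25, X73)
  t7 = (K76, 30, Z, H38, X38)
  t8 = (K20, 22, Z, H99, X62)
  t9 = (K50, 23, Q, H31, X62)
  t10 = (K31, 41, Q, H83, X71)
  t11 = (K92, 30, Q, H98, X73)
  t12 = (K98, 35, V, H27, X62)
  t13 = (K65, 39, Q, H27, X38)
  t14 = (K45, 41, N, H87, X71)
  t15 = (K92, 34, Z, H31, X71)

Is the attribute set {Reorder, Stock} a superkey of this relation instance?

All 15 rows have distinct {Reorder, Stock} values, so {Reorder, Stock} → (all attributes) holds and {Reorder, Stock} is a superkey.

Yes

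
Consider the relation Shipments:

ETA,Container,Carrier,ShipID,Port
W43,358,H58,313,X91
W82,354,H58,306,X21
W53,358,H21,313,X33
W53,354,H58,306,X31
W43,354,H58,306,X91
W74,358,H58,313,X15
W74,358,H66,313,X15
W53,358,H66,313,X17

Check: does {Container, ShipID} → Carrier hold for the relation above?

No

(Container=358, ShipID=313): 5 rows → Carrier takes values {H58, H21, H66} — violation
(Container=354, ShipID=306): 3 rows → Carrier = H58, H58, H58 ✓
Two rows agree on {Container, ShipID} but differ on Carrier, so {Container, ShipID} → Carrier does not hold.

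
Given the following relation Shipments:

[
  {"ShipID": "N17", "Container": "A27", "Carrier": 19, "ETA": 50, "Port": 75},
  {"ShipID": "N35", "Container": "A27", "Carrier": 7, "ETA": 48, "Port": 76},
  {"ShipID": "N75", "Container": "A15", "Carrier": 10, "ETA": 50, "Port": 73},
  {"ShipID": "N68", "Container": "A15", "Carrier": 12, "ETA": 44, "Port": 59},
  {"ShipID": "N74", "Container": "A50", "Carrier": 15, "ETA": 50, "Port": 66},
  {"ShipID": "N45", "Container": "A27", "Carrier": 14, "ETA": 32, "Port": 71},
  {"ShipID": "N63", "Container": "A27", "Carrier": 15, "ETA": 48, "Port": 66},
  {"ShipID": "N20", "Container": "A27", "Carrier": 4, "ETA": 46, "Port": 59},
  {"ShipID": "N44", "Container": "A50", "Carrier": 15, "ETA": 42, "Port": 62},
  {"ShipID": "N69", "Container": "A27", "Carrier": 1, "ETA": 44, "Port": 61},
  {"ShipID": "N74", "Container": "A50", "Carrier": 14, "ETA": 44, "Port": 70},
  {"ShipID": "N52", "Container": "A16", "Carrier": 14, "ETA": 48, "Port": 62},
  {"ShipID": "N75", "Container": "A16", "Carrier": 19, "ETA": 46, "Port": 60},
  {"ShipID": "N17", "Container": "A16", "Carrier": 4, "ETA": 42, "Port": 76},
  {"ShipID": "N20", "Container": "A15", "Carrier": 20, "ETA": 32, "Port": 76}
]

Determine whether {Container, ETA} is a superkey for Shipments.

Two distinct rows share (Container=A27, ETA=48), so {Container, ETA} does not determine every attribute — not a superkey.

No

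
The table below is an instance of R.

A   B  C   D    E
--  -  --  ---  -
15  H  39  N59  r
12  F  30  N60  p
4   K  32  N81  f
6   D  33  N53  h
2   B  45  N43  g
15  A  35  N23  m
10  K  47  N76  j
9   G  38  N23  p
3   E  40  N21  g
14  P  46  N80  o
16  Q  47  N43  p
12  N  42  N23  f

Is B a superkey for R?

Two distinct rows share B=K, so B does not determine every attribute — not a superkey.

No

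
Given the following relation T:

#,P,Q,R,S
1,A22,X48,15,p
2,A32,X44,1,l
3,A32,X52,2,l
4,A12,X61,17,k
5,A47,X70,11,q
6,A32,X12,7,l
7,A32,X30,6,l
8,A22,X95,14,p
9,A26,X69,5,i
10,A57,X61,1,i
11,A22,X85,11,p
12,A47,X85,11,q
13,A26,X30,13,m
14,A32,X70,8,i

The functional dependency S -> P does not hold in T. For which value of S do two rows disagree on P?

i

S=p: rows 1, 8, 11 → P = A22, A22, A22 ✓
S=l: rows 2, 3, 6, 7 → P = A32, A32, A32, A32 ✓
S=k: row 4 → P = A12 ✓
S=q: rows 5, 12 → P = A47, A47 ✓
S=i: rows 9, 10, 14 → P takes values {A26, A57, A32} — violation
S=m: row 13 → P = A26 ✓
The only S value with inconsistent P is S=i.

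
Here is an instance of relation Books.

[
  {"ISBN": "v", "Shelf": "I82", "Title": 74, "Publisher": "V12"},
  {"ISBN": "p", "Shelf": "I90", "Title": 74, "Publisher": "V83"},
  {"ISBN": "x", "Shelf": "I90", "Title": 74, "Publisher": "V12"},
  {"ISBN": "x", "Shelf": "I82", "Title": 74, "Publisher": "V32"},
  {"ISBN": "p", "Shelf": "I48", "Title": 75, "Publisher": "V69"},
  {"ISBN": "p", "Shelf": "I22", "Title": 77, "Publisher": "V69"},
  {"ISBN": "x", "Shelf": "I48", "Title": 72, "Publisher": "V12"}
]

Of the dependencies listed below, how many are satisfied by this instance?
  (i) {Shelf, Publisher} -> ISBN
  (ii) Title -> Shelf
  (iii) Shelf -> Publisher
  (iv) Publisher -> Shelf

(i) {Shelf, Publisher} -> ISBN: every LHS value maps to a single RHS value — holds.
(ii) Title -> Shelf: Title=74: 4 rows → Shelf takes values {I82, I90} — violation — fails.
(iii) Shelf -> Publisher: Shelf=I82: 2 rows → Publisher takes values {V12, V32} — violation; Shelf=I90: 2 rows → Publisher takes values {V83, V12} — violation; Shelf=I48: 2 rows → Publisher takes values {V69, V12} — violation — fails.
(iv) Publisher -> Shelf: Publisher=V12: 3 rows → Shelf takes values {I82, I90, I48} — violation; Publisher=V69: 2 rows → Shelf takes values {I48, I22} — violation — fails.
1 of the 4 dependencies holds.

1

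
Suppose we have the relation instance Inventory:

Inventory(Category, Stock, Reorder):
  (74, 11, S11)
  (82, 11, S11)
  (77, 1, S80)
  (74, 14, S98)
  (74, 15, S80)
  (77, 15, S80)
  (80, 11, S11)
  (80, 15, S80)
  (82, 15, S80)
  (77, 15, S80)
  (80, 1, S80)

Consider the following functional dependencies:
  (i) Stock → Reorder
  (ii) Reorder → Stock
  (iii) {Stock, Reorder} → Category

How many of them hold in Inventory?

1

(i) Stock → Reorder: every LHS value maps to a single RHS value — holds.
(ii) Reorder → Stock: Reorder=S80: 7 rows → Stock takes values {1, 15} — violation — fails.
(iii) {Stock, Reorder} → Category: (Stock=11, Reorder=S11): 3 rows → Category takes values {74, 82, 80} — violation; (Stock=1, Reorder=S80): 2 rows → Category takes values {77, 80} — violation; (Stock=15, Reorder=S80): 5 rows → Category takes values {74, 77, 80, 82} — violation — fails.
1 of the 3 dependencies holds.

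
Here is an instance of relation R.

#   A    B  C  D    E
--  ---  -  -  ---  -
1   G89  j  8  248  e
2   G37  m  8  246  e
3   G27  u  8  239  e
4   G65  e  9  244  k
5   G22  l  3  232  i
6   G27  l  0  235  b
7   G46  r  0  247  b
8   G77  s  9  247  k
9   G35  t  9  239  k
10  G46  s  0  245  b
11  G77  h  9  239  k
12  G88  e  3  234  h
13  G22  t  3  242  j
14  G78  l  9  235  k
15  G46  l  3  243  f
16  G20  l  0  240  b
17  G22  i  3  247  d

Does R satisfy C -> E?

No

C=8: rows 1, 2, 3 → E = e, e, e ✓
C=9: rows 4, 8, 9, 11, 14 → E = k, k, k, k, k ✓
C=3: rows 5, 12, 13, 15, 17 → E takes values {i, h, j, f, d} — violation
C=0: rows 6, 7, 10, 16 → E = b, b, b, b ✓
Two rows agree on C but differ on E, so C -> E does not hold.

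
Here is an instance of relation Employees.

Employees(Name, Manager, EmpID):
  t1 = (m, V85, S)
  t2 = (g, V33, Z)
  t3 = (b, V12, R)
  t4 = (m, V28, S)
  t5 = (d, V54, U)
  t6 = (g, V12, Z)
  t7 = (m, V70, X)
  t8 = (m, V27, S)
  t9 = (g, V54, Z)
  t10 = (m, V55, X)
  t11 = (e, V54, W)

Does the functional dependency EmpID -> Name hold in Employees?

EmpID=S: rows 1, 4, 8 → Name = m, m, m ✓
EmpID=Z: rows 2, 6, 9 → Name = g, g, g ✓
EmpID=R: row 3 → Name = b ✓
EmpID=U: row 5 → Name = d ✓
EmpID=X: rows 7, 10 → Name = m, m ✓
EmpID=W: row 11 → Name = e ✓
Every EmpID value is associated with a single Name value, so EmpID -> Name holds.

Yes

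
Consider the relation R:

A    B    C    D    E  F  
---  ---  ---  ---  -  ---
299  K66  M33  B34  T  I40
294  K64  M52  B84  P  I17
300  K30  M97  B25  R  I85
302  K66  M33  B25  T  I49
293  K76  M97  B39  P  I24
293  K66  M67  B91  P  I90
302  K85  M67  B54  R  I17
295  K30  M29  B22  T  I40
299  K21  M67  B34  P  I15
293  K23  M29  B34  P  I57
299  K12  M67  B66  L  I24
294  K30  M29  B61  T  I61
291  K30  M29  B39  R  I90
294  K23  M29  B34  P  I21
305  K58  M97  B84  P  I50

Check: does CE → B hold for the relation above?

(C=M33, E=T): 2 rows → B = K66, K66 ✓
(C=M52, E=P): 1 row → B = K64 ✓
(C=M97, E=R): 1 row → B = K30 ✓
(C=M97, E=P): 2 rows → B takes values {K76, K58} — violation
(C=M67, E=P): 2 rows → B takes values {K66, K21} — violation
(C=M67, E=R): 1 row → B = K85 ✓
(C=M29, E=T): 2 rows → B = K30, K30 ✓
(C=M29, E=P): 2 rows → B = K23, K23 ✓
(C=M67, E=L): 1 row → B = K12 ✓
(C=M29, E=R): 1 row → B = K30 ✓
Two rows agree on CE but differ on B, so CE → B does not hold.

No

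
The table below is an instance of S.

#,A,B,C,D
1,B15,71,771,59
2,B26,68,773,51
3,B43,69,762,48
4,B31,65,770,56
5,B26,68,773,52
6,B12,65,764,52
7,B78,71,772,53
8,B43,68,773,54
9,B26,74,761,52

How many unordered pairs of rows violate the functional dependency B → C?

2

B=71: violating pairs (1,7) — 1 pair.
B=68: all 3 rows agree on C — 0 pairs.
B=65: violating pairs (4,6) — 1 pair.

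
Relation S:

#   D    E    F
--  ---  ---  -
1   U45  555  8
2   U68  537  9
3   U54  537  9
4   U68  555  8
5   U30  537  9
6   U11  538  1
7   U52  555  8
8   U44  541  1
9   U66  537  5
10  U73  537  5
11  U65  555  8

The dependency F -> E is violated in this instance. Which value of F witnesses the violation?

1

F=8: rows 1, 4, 7, 11 → E = 555, 555, 555, 555 ✓
F=9: rows 2, 3, 5 → E = 537, 537, 537 ✓
F=1: rows 6, 8 → E takes values {538, 541} — violation
F=5: rows 9, 10 → E = 537, 537 ✓
The only F value with inconsistent E is F=1.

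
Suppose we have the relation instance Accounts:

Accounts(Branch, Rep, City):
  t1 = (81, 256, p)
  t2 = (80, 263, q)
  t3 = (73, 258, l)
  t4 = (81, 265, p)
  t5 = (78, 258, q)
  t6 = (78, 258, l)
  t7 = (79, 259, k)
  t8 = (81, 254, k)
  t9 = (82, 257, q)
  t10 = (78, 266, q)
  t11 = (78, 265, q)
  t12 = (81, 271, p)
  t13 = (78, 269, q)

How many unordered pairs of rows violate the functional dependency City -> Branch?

City=p: all 3 rows agree on Branch — 0 pairs.
City=q: violating pairs (2,5), (2,9), (2,10), (2,11), (2,13), (5,9), (9,10), (9,11), (9,13) — 9 pairs.
City=l: violating pairs (3,6) — 1 pair.
City=k: violating pairs (7,8) — 1 pair.

11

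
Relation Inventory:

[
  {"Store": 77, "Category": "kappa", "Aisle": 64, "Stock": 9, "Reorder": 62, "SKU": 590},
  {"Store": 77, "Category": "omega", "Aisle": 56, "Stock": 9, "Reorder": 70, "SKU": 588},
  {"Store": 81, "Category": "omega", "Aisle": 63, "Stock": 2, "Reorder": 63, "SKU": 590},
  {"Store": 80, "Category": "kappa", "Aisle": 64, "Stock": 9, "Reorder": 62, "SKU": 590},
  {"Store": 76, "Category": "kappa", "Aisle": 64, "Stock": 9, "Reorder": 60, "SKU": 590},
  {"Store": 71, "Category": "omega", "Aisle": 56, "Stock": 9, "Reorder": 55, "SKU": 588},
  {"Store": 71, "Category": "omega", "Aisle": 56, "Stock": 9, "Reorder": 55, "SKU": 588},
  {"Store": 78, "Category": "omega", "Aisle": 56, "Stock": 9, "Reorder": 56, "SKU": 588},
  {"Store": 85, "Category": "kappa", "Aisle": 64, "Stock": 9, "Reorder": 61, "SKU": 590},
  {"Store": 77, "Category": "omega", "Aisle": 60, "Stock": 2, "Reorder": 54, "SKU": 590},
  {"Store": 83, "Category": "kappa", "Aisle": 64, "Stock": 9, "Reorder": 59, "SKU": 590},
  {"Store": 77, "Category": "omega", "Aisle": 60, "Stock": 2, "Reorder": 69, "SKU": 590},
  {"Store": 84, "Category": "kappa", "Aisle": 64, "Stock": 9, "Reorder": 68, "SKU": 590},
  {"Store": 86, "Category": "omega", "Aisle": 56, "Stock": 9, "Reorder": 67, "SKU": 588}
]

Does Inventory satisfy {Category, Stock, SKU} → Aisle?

No

(Category=kappa, Stock=9, SKU=590): 6 rows → Aisle = 64, 64, 64, 64, 64, 64 ✓
(Category=omega, Stock=9, SKU=588): 5 rows → Aisle = 56, 56, 56, 56, 56 ✓
(Category=omega, Stock=2, SKU=590): 3 rows → Aisle takes values {63, 60} — violation
Two rows agree on {Category, Stock, SKU} but differ on Aisle, so {Category, Stock, SKU} → Aisle does not hold.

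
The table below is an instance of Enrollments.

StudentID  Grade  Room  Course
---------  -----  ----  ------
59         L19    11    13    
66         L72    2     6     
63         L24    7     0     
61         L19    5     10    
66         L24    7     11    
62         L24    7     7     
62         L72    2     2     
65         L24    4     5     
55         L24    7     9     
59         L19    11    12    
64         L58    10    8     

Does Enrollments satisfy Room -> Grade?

Yes

Room=11: 2 rows → Grade = L19, L19 ✓
Room=2: 2 rows → Grade = L72, L72 ✓
Room=7: 4 rows → Grade = L24, L24, L24, L24 ✓
Room=5: 1 row → Grade = L19 ✓
Room=4: 1 row → Grade = L24 ✓
Room=10: 1 row → Grade = L58 ✓
Every Room value is associated with a single Grade value, so Room -> Grade holds.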